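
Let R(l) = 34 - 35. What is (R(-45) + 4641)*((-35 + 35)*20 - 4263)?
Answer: -19780320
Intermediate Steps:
R(l) = -1
(R(-45) + 4641)*((-35 + 35)*20 - 4263) = (-1 + 4641)*((-35 + 35)*20 - 4263) = 4640*(0*20 - 4263) = 4640*(0 - 4263) = 4640*(-4263) = -19780320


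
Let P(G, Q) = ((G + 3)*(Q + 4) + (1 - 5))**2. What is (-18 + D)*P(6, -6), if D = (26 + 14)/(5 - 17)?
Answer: -30976/3 ≈ -10325.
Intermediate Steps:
D = -10/3 (D = 40/(-12) = 40*(-1/12) = -10/3 ≈ -3.3333)
P(G, Q) = (-4 + (3 + G)*(4 + Q))**2 (P(G, Q) = ((3 + G)*(4 + Q) - 4)**2 = (-4 + (3 + G)*(4 + Q))**2)
(-18 + D)*P(6, -6) = (-18 - 10/3)*(8 + 3*(-6) + 4*6 + 6*(-6))**2 = -64*(8 - 18 + 24 - 36)**2/3 = -64/3*(-22)**2 = -64/3*484 = -30976/3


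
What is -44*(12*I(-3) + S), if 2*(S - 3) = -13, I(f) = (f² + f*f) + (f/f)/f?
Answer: -9174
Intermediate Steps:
I(f) = 1/f + 2*f² (I(f) = (f² + f²) + 1/f = 2*f² + 1/f = 1/f + 2*f²)
S = -7/2 (S = 3 + (½)*(-13) = 3 - 13/2 = -7/2 ≈ -3.5000)
-44*(12*I(-3) + S) = -44*(12*((1 + 2*(-3)³)/(-3)) - 7/2) = -44*(12*(-(1 + 2*(-27))/3) - 7/2) = -44*(12*(-(1 - 54)/3) - 7/2) = -44*(12*(-⅓*(-53)) - 7/2) = -44*(12*(53/3) - 7/2) = -44*(212 - 7/2) = -44*417/2 = -9174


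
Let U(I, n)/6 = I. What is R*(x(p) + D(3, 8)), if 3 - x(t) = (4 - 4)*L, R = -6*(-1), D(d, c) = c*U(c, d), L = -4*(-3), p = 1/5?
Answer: 2322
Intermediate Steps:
U(I, n) = 6*I
p = ⅕ ≈ 0.20000
L = 12
D(d, c) = 6*c² (D(d, c) = c*(6*c) = 6*c²)
R = 6
x(t) = 3 (x(t) = 3 - (4 - 4)*12 = 3 - 0*12 = 3 - 1*0 = 3 + 0 = 3)
R*(x(p) + D(3, 8)) = 6*(3 + 6*8²) = 6*(3 + 6*64) = 6*(3 + 384) = 6*387 = 2322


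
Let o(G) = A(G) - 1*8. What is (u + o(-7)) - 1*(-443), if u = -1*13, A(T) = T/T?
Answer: 423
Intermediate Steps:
A(T) = 1
u = -13
o(G) = -7 (o(G) = 1 - 1*8 = 1 - 8 = -7)
(u + o(-7)) - 1*(-443) = (-13 - 7) - 1*(-443) = -20 + 443 = 423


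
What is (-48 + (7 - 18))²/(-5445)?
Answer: -3481/5445 ≈ -0.63930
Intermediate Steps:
(-48 + (7 - 18))²/(-5445) = (-48 - 11)²*(-1/5445) = (-59)²*(-1/5445) = 3481*(-1/5445) = -3481/5445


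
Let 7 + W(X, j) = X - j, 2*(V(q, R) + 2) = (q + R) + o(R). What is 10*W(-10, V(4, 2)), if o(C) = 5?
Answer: -205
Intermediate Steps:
V(q, R) = ½ + R/2 + q/2 (V(q, R) = -2 + ((q + R) + 5)/2 = -2 + ((R + q) + 5)/2 = -2 + (5 + R + q)/2 = -2 + (5/2 + R/2 + q/2) = ½ + R/2 + q/2)
W(X, j) = -7 + X - j (W(X, j) = -7 + (X - j) = -7 + X - j)
10*W(-10, V(4, 2)) = 10*(-7 - 10 - (½ + (½)*2 + (½)*4)) = 10*(-7 - 10 - (½ + 1 + 2)) = 10*(-7 - 10 - 1*7/2) = 10*(-7 - 10 - 7/2) = 10*(-41/2) = -205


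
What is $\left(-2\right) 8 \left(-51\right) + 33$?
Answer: $849$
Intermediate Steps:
$\left(-2\right) 8 \left(-51\right) + 33 = \left(-16\right) \left(-51\right) + 33 = 816 + 33 = 849$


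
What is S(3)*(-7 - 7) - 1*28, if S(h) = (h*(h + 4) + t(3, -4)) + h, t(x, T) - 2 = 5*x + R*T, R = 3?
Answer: -434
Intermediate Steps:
t(x, T) = 2 + 3*T + 5*x (t(x, T) = 2 + (5*x + 3*T) = 2 + (3*T + 5*x) = 2 + 3*T + 5*x)
S(h) = 5 + h + h*(4 + h) (S(h) = (h*(h + 4) + (2 + 3*(-4) + 5*3)) + h = (h*(4 + h) + (2 - 12 + 15)) + h = (h*(4 + h) + 5) + h = (5 + h*(4 + h)) + h = 5 + h + h*(4 + h))
S(3)*(-7 - 7) - 1*28 = (5 + 3² + 5*3)*(-7 - 7) - 1*28 = (5 + 9 + 15)*(-14) - 28 = 29*(-14) - 28 = -406 - 28 = -434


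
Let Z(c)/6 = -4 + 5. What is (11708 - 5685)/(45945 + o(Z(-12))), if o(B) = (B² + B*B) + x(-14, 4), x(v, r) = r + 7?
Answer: 6023/46028 ≈ 0.13086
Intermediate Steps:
x(v, r) = 7 + r
Z(c) = 6 (Z(c) = 6*(-4 + 5) = 6*1 = 6)
o(B) = 11 + 2*B² (o(B) = (B² + B*B) + (7 + 4) = (B² + B²) + 11 = 2*B² + 11 = 11 + 2*B²)
(11708 - 5685)/(45945 + o(Z(-12))) = (11708 - 5685)/(45945 + (11 + 2*6²)) = 6023/(45945 + (11 + 2*36)) = 6023/(45945 + (11 + 72)) = 6023/(45945 + 83) = 6023/46028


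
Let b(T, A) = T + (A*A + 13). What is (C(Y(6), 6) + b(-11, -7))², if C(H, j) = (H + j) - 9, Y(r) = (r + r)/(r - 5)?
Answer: 3600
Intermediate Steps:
b(T, A) = 13 + T + A² (b(T, A) = T + (A² + 13) = T + (13 + A²) = 13 + T + A²)
Y(r) = 2*r/(-5 + r) (Y(r) = (2*r)/(-5 + r) = 2*r/(-5 + r))
C(H, j) = -9 + H + j
(C(Y(6), 6) + b(-11, -7))² = ((-9 + 2*6/(-5 + 6) + 6) + (13 - 11 + (-7)²))² = ((-9 + 2*6/1 + 6) + (13 - 11 + 49))² = ((-9 + 2*6*1 + 6) + 51)² = ((-9 + 12 + 6) + 51)² = (9 + 51)² = 60² = 3600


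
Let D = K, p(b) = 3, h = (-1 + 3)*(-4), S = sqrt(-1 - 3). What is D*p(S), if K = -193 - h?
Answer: -555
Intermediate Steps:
S = 2*I (S = sqrt(-4) = 2*I ≈ 2.0*I)
h = -8 (h = 2*(-4) = -8)
K = -185 (K = -193 - 1*(-8) = -193 + 8 = -185)
D = -185
D*p(S) = -185*3 = -555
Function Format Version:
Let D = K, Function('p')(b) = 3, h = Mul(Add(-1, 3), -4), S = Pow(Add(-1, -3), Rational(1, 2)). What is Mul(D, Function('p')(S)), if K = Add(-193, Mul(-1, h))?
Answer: -555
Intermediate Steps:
S = Mul(2, I) (S = Pow(-4, Rational(1, 2)) = Mul(2, I) ≈ Mul(2.0000, I))
h = -8 (h = Mul(2, -4) = -8)
K = -185 (K = Add(-193, Mul(-1, -8)) = Add(-193, 8) = -185)
D = -185
Mul(D, Function('p')(S)) = Mul(-185, 3) = -555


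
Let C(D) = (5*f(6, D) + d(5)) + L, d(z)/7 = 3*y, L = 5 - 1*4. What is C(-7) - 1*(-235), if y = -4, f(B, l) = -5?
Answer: 127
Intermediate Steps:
L = 1 (L = 5 - 4 = 1)
d(z) = -84 (d(z) = 7*(3*(-4)) = 7*(-12) = -84)
C(D) = -108 (C(D) = (5*(-5) - 84) + 1 = (-25 - 84) + 1 = -109 + 1 = -108)
C(-7) - 1*(-235) = -108 - 1*(-235) = -108 + 235 = 127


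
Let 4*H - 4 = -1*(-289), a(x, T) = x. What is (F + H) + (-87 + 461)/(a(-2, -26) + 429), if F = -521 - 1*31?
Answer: -816209/1708 ≈ -477.87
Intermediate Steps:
F = -552 (F = -521 - 31 = -552)
H = 293/4 (H = 1 + (-1*(-289))/4 = 1 + (¼)*289 = 1 + 289/4 = 293/4 ≈ 73.250)
(F + H) + (-87 + 461)/(a(-2, -26) + 429) = (-552 + 293/4) + (-87 + 461)/(-2 + 429) = -1915/4 + 374/427 = -816209/1708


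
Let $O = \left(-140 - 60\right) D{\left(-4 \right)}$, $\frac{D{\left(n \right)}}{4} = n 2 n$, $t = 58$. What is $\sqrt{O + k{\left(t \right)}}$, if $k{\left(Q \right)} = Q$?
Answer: $3 i \sqrt{2838} \approx 159.82 i$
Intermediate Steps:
$D{\left(n \right)} = 8 n^{2}$ ($D{\left(n \right)} = 4 n 2 n = 4 \cdot 2 n n = 4 \cdot 2 n^{2} = 8 n^{2}$)
$O = -25600$ ($O = \left(-140 - 60\right) 8 \left(-4\right)^{2} = \left(-140 - 60\right) 8 \cdot 16 = \left(-200\right) 128 = -25600$)
$\sqrt{O + k{\left(t \right)}} = \sqrt{-25600 + 58} = \sqrt{-25542} = 3 i \sqrt{2838}$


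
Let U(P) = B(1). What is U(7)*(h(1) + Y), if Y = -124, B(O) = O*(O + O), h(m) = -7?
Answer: -262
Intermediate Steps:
B(O) = 2*O² (B(O) = O*(2*O) = 2*O²)
U(P) = 2 (U(P) = 2*1² = 2*1 = 2)
U(7)*(h(1) + Y) = 2*(-7 - 124) = 2*(-131) = -262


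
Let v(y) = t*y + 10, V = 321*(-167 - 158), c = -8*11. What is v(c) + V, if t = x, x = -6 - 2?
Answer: -103611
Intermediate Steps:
c = -88
V = -104325 (V = 321*(-325) = -104325)
x = -8
t = -8
v(y) = 10 - 8*y (v(y) = -8*y + 10 = 10 - 8*y)
v(c) + V = (10 - 8*(-88)) - 104325 = (10 + 704) - 104325 = 714 - 104325 = -103611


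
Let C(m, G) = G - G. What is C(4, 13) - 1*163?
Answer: -163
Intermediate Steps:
C(m, G) = 0
C(4, 13) - 1*163 = 0 - 1*163 = 0 - 163 = -163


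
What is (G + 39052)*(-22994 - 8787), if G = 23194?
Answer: -1978240126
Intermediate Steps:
(G + 39052)*(-22994 - 8787) = (23194 + 39052)*(-22994 - 8787) = 62246*(-31781) = -1978240126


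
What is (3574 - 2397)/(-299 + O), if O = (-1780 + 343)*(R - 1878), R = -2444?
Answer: 1177/6210415 ≈ 0.00018952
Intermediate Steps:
O = 6210714 (O = (-1780 + 343)*(-2444 - 1878) = -1437*(-4322) = 6210714)
(3574 - 2397)/(-299 + O) = (3574 - 2397)/(-299 + 6210714) = 1177/6210415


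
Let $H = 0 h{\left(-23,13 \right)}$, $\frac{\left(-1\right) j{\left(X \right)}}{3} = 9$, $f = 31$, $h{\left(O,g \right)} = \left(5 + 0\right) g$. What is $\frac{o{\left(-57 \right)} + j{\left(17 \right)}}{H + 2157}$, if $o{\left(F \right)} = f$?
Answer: $\frac{4}{2157} \approx 0.0018544$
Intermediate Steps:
$h{\left(O,g \right)} = 5 g$
$j{\left(X \right)} = -27$ ($j{\left(X \right)} = \left(-3\right) 9 = -27$)
$o{\left(F \right)} = 31$
$H = 0$ ($H = 0 \cdot 5 \cdot 13 = 0 \cdot 65 = 0$)
$\frac{o{\left(-57 \right)} + j{\left(17 \right)}}{H + 2157} = \frac{31 - 27}{0 + 2157} = \frac{4}{2157}$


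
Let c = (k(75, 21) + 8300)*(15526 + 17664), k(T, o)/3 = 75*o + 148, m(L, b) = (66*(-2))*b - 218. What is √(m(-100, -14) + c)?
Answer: 6*√12417715 ≈ 21143.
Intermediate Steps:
m(L, b) = -218 - 132*b (m(L, b) = -132*b - 218 = -218 - 132*b)
k(T, o) = 444 + 225*o (k(T, o) = 3*(75*o + 148) = 3*(148 + 75*o) = 444 + 225*o)
c = 447036110 (c = ((444 + 225*21) + 8300)*(15526 + 17664) = ((444 + 4725) + 8300)*33190 = (5169 + 8300)*33190 = 13469*33190 = 447036110)
√(m(-100, -14) + c) = √((-218 - 132*(-14)) + 447036110) = √((-218 + 1848) + 447036110) = √(1630 + 447036110) = √447037740 = 6*√12417715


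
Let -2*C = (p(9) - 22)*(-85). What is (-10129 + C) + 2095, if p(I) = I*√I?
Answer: -15643/2 ≈ -7821.5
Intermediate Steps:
p(I) = I^(3/2)
C = 425/2 (C = -(9^(3/2) - 22)*(-85)/2 = -(27 - 22)*(-85)/2 = -5*(-85)/2 = -½*(-425) = 425/2 ≈ 212.50)
(-10129 + C) + 2095 = (-10129 + 425/2) + 2095 = -19833/2 + 2095 = -15643/2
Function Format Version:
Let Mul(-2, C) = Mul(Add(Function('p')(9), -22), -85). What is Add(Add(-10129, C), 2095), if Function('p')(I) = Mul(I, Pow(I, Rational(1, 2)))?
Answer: Rational(-15643, 2) ≈ -7821.5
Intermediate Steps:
Function('p')(I) = Pow(I, Rational(3, 2))
C = Rational(425, 2) (C = Mul(Rational(-1, 2), Mul(Add(Pow(9, Rational(3, 2)), -22), -85)) = Mul(Rational(-1, 2), Mul(Add(27, -22), -85)) = Mul(Rational(-1, 2), Mul(5, -85)) = Mul(Rational(-1, 2), -425) = Rational(425, 2) ≈ 212.50)
Add(Add(-10129, C), 2095) = Add(Add(-10129, Rational(425, 2)), 2095) = Add(Rational(-19833, 2), 2095) = Rational(-15643, 2)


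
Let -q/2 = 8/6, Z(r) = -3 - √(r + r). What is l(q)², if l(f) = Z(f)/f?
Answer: 33/64 + 9*I*√3/8 ≈ 0.51563 + 1.9486*I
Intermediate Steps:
Z(r) = -3 - √2*√r (Z(r) = -3 - √(2*r) = -3 - √2*√r)
q = -8/3 (q = -16/6 = -2*4/3 = -8/3 ≈ -2.6667)
l(f) = (-3 - √2*√f)/f
l(q)² = ((-3 - √2*√(-8/3))/(-8/3))² = (-3*(-3 - √2*2*I*√6/3)/8)² = (-3*(-3 - 4*I*√3/3)/8)² = (9/8 + I*√3/2)²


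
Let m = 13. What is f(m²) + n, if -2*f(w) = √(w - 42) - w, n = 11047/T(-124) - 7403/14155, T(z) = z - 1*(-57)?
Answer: -153455507/1896770 - √127/2 ≈ -86.538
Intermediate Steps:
T(z) = 57 + z (T(z) = z + 57 = 57 + z)
n = -156866286/948385 (n = 11047/(57 - 124) - 7403/14155 = 11047/(-67) - 7403*1/14155 = 11047*(-1/67) - 7403/14155 = -11047/67 - 7403/14155 = -156866286/948385 ≈ -165.40)
f(w) = w/2 - √(-42 + w)/2 (f(w) = -(√(w - 42) - w)/2 = -(√(-42 + w) - w)/2 = w/2 - √(-42 + w)/2)
f(m²) + n = ((½)*13² - √(-42 + 13²)/2) - 156866286/948385 = ((½)*169 - √(-42 + 169)/2) - 156866286/948385 = (169/2 - √127/2) - 156866286/948385 = -153455507/1896770 - √127/2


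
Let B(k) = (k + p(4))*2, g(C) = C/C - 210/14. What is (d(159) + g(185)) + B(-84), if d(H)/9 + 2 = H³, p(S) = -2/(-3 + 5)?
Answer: 36176909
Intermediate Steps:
p(S) = -1 (p(S) = -2/2 = -2*½ = -1)
d(H) = -18 + 9*H³
g(C) = -14 (g(C) = 1 - 210*1/14 = 1 - 15 = -14)
B(k) = -2 + 2*k (B(k) = (k - 1)*2 = (-1 + k)*2 = -2 + 2*k)
(d(159) + g(185)) + B(-84) = ((-18 + 9*159³) - 14) + (-2 + 2*(-84)) = ((-18 + 9*4019679) - 14) + (-2 - 168) = ((-18 + 36177111) - 14) - 170 = (36177093 - 14) - 170 = 36177079 - 170 = 36176909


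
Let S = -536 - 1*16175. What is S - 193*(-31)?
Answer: -10728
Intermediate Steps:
S = -16711 (S = -536 - 16175 = -16711)
S - 193*(-31) = -16711 - 193*(-31) = -16711 - 1*(-5983) = -16711 + 5983 = -10728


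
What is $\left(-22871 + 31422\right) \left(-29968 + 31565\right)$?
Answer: $13655947$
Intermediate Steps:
$\left(-22871 + 31422\right) \left(-29968 + 31565\right) = 8551 \cdot 1597 = 13655947$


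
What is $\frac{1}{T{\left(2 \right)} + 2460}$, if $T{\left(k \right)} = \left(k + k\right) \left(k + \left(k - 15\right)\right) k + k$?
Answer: $\frac{1}{2374} \approx 0.00042123$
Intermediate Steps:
$T{\left(k \right)} = k + 2 k^{2} \left(-15 + 2 k\right)$ ($T{\left(k \right)} = 2 k \left(k + \left(k - 15\right)\right) k + k = 2 k \left(k + \left(-15 + k\right)\right) k + k = 2 k \left(-15 + 2 k\right) k + k = 2 k^{2} \left(-15 + 2 k\right) + k = k + 2 k^{2} \left(-15 + 2 k\right)$)
$\frac{1}{T{\left(2 \right)} + 2460} = \frac{1}{2 \left(1 - 60 + 4 \cdot 2^{2}\right) + 2460} = \frac{1}{2 \left(1 - 60 + 4 \cdot 4\right) + 2460} = \frac{1}{2 \left(1 - 60 + 16\right) + 2460} = \frac{1}{2 \left(-43\right) + 2460} = \frac{1}{-86 + 2460} = \frac{1}{2374}$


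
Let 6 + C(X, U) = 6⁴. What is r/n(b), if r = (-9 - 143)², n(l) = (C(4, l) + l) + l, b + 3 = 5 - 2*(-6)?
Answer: 11552/659 ≈ 17.530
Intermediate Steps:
C(X, U) = 1290 (C(X, U) = -6 + 6⁴ = -6 + 1296 = 1290)
b = 14 (b = -3 + (5 - 2*(-6)) = -3 + (5 + 12) = -3 + 17 = 14)
n(l) = 1290 + 2*l (n(l) = (1290 + l) + l = 1290 + 2*l)
r = 23104 (r = (-152)² = 23104)
r/n(b) = 23104/(1290 + 2*14) = 23104/(1290 + 28) = 23104/1318 = 23104*(1/1318) = 11552/659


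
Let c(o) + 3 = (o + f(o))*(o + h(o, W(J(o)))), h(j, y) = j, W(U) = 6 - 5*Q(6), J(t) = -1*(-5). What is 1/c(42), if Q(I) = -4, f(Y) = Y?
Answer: 1/7053 ≈ 0.00014178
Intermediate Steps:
J(t) = 5
W(U) = 26 (W(U) = 6 - 5*(-4) = 6 + 20 = 26)
c(o) = -3 + 4*o² (c(o) = -3 + (o + o)*(o + o) = -3 + (2*o)*(2*o) = -3 + 4*o²)
1/c(42) = 1/(-3 + 4*42²) = 1/(-3 + 4*1764) = 1/(-3 + 7056) = 1/7053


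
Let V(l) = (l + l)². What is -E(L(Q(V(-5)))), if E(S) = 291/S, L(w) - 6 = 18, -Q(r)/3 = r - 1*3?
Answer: -97/8 ≈ -12.125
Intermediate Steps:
V(l) = 4*l² (V(l) = (2*l)² = 4*l²)
Q(r) = 9 - 3*r (Q(r) = -3*(r - 1*3) = -3*(r - 3) = -3*(-3 + r) = 9 - 3*r)
L(w) = 24 (L(w) = 6 + 18 = 24)
-E(L(Q(V(-5)))) = -291/24 = -1*97/8 = -97/8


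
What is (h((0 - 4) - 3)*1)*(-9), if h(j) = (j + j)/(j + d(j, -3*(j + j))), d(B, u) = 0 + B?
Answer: -9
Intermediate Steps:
d(B, u) = B
h(j) = 1 (h(j) = (j + j)/(j + j) = (2*j)/((2*j)) = (2*j)*(1/(2*j)) = 1)
(h((0 - 4) - 3)*1)*(-9) = (1*1)*(-9) = 1*(-9) = -9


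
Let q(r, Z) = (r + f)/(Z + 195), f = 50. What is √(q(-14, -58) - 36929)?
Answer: I*√693115469/137 ≈ 192.17*I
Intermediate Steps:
q(r, Z) = (50 + r)/(195 + Z) (q(r, Z) = (r + 50)/(Z + 195) = (50 + r)/(195 + Z))
√(q(-14, -58) - 36929) = √((50 - 14)/(195 - 58) - 36929) = √(36/137 - 36929) = √(-5059237/137) = I*√693115469/137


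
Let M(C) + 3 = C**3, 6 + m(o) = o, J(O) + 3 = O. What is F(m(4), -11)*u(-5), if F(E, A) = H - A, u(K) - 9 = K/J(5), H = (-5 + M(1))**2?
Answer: 390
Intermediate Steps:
J(O) = -3 + O
m(o) = -6 + o
M(C) = -3 + C**3
H = 49 (H = (-5 + (-3 + 1**3))**2 = (-5 + (-3 + 1))**2 = (-5 - 2)**2 = (-7)**2 = 49)
u(K) = 9 + K/2 (u(K) = 9 + K/(-3 + 5) = 9 + K/2)
F(E, A) = 49 - A
F(m(4), -11)*u(-5) = (49 - 1*(-11))*(9 + (1/2)*(-5)) = (49 + 11)*(9 - 5/2) = 60*(13/2) = 390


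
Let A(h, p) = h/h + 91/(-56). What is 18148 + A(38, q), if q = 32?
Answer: 145179/8 ≈ 18147.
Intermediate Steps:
A(h, p) = -5/8 (A(h, p) = 1 + 91*(-1/56) = 1 - 13/8 = -5/8)
18148 + A(38, q) = 18148 - 5/8 = 145179/8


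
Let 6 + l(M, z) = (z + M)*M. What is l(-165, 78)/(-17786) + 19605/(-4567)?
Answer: -414226413/81228662 ≈ -5.0995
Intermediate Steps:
l(M, z) = -6 + M*(M + z) (l(M, z) = -6 + (z + M)*M = -6 + (M + z)*M = -6 + M*(M + z))
l(-165, 78)/(-17786) + 19605/(-4567) = (-6 + (-165)² - 165*78)/(-17786) + 19605/(-4567) = (-6 + 27225 - 12870)*(-1/17786) + 19605*(-1/4567) = 14349*(-1/17786) - 19605/4567 = -14349/17786 - 19605/4567 = -414226413/81228662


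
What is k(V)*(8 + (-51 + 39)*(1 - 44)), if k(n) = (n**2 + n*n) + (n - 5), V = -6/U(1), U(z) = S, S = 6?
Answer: -2096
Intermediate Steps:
U(z) = 6
V = -1 (V = -6/6 = -6*1/6 = -1)
k(n) = -5 + n + 2*n**2 (k(n) = (n**2 + n**2) + (-5 + n) = 2*n**2 + (-5 + n) = -5 + n + 2*n**2)
k(V)*(8 + (-51 + 39)*(1 - 44)) = (-5 - 1 + 2*(-1)**2)*(8 + (-51 + 39)*(1 - 44)) = (-5 - 1 + 2*1)*(8 - 12*(-43)) = (-5 - 1 + 2)*(8 + 516) = -4*524 = -2096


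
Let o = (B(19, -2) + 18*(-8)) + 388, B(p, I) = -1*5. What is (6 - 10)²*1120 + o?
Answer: 18159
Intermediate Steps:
B(p, I) = -5
o = 239 (o = (-5 + 18*(-8)) + 388 = (-5 - 144) + 388 = -149 + 388 = 239)
(6 - 10)²*1120 + o = (6 - 10)²*1120 + 239 = (-4)²*1120 + 239 = 16*1120 + 239 = 17920 + 239 = 18159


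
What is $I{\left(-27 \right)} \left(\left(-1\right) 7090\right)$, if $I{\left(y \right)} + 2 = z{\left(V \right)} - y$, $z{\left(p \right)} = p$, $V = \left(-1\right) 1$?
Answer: $-170160$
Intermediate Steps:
$V = -1$
$I{\left(y \right)} = -3 - y$ ($I{\left(y \right)} = -2 - \left(1 + y\right) = -3 - y$)
$I{\left(-27 \right)} \left(\left(-1\right) 7090\right) = \left(-3 - -27\right) \left(\left(-1\right) 7090\right) = \left(-3 + 27\right) \left(-7090\right) = 24 \left(-7090\right) = -170160$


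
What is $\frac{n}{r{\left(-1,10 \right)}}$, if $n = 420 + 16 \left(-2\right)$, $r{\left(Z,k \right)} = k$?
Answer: $\frac{194}{5} \approx 38.8$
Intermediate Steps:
$n = 388$ ($n = 420 - 32 = 388$)
$\frac{n}{r{\left(-1,10 \right)}} = \frac{388}{10} = 388 \cdot \frac{1}{10} = \frac{194}{5}$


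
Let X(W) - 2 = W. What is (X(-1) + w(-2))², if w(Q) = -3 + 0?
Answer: 4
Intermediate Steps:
X(W) = 2 + W
w(Q) = -3
(X(-1) + w(-2))² = ((2 - 1) - 3)² = (1 - 3)² = (-2)² = 4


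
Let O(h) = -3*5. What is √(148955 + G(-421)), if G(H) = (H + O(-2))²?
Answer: √339051 ≈ 582.28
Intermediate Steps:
O(h) = -15
G(H) = (-15 + H)² (G(H) = (H - 15)² = (-15 + H)²)
√(148955 + G(-421)) = √(148955 + (-15 - 421)²) = √(148955 + (-436)²) = √(148955 + 190096) = √339051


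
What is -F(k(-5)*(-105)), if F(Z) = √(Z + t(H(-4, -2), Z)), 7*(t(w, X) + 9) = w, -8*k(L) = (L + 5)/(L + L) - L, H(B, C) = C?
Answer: -√44170/28 ≈ -7.5060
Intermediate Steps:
k(L) = L/8 - (5 + L)/(16*L) (k(L) = -((L + 5)/(L + L) - L)/8 = -((5 + L)/((2*L)) - L)/8 = -((5 + L)*(1/(2*L)) - L)/8 = -((5 + L)/(2*L) - L)/8 = -(-L + (5 + L)/(2*L))/8 = L/8 - (5 + L)/(16*L))
t(w, X) = -9 + w/7
F(Z) = √(-65/7 + Z) (F(Z) = √(Z + (-9 + (⅐)*(-2))) = √(Z + (-9 - 2/7)) = √(Z - 65/7) = √(-65/7 + Z))
-F(k(-5)*(-105)) = -√(-455 + 49*(((1/16)*(-5 - 5*(-1 + 2*(-5)))/(-5))*(-105)))/7 = -√(-455 + 49*(((1/16)*(-⅕)*(-5 - 5*(-1 - 10)))*(-105)))/7 = -√(-455 + 49*(((1/16)*(-⅕)*(-5 - 5*(-11)))*(-105)))/7 = -√(-455 + 49*(((1/16)*(-⅕)*(-5 + 55))*(-105)))/7 = -√(-455 + 49*(((1/16)*(-⅕)*50)*(-105)))/7 = -√(-455 + 49*(-5/8*(-105)))/7 = -√(-455 + 49*(525/8))/7 = -√(-455 + 25725/8)/7 = -√(22085/8)/7 = -√44170/4/7 = -√44170/28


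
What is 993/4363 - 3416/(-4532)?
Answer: 4851071/4943279 ≈ 0.98135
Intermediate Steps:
993/4363 - 3416/(-4532) = 993*(1/4363) - 3416*(-1/4532) = 993/4363 + 854/1133 = 4851071/4943279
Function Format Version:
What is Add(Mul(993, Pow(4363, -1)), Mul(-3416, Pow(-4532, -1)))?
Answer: Rational(4851071, 4943279) ≈ 0.98135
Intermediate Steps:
Add(Mul(993, Pow(4363, -1)), Mul(-3416, Pow(-4532, -1))) = Add(Mul(993, Rational(1, 4363)), Mul(-3416, Rational(-1, 4532))) = Add(Rational(993, 4363), Rational(854, 1133)) = Rational(4851071, 4943279)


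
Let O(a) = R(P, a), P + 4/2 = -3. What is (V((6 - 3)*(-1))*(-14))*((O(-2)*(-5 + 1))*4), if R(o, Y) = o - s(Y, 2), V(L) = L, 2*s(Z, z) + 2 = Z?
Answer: 2016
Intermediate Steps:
P = -5 (P = -2 - 3 = -5)
s(Z, z) = -1 + Z/2
R(o, Y) = 1 + o - Y/2 (R(o, Y) = o - (-1 + Y/2) = o + (1 - Y/2) = 1 + o - Y/2)
O(a) = -4 - a/2 (O(a) = 1 - 5 - a/2 = -4 - a/2)
(V((6 - 3)*(-1))*(-14))*((O(-2)*(-5 + 1))*4) = (((6 - 3)*(-1))*(-14))*(((-4 - ½*(-2))*(-5 + 1))*4) = ((3*(-1))*(-14))*(((-4 + 1)*(-4))*4) = (-3*(-14))*(-3*(-4)*4) = 42*(12*4) = 42*48 = 2016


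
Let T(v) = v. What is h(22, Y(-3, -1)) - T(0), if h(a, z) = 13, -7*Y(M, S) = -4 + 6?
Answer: 13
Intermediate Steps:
Y(M, S) = -2/7 (Y(M, S) = -(-4 + 6)/7 = -⅐*2 = -2/7)
h(22, Y(-3, -1)) - T(0) = 13 - 1*0 = 13 + 0 = 13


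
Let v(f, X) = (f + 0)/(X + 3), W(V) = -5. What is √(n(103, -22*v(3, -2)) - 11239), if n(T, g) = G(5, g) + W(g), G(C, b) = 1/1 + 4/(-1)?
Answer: I*√11247 ≈ 106.05*I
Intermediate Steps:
G(C, b) = -3 (G(C, b) = 1*1 + 4*(-1) = 1 - 4 = -3)
v(f, X) = f/(3 + X)
n(T, g) = -8 (n(T, g) = -3 - 5 = -8)
√(n(103, -22*v(3, -2)) - 11239) = √(-8 - 11239) = √(-11247) = I*√11247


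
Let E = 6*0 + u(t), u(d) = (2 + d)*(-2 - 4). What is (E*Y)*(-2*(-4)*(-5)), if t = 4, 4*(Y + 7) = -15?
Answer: -15480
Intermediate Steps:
Y = -43/4 (Y = -7 + (¼)*(-15) = -7 - 15/4 = -43/4 ≈ -10.750)
u(d) = -12 - 6*d (u(d) = (2 + d)*(-6) = -12 - 6*d)
E = -36 (E = 6*0 + (-12 - 6*4) = 0 + (-12 - 24) = 0 - 36 = -36)
(E*Y)*(-2*(-4)*(-5)) = (-36*(-43/4))*(-2*(-4)*(-5)) = 387*(8*(-5)) = 387*(-40) = -15480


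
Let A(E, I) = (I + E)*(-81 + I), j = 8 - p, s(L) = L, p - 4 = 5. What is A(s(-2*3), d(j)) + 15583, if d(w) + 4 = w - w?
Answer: 16433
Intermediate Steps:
p = 9 (p = 4 + 5 = 9)
j = -1 (j = 8 - 1*9 = 8 - 9 = -1)
d(w) = -4 (d(w) = -4 + (w - w) = -4 + 0 = -4)
A(E, I) = (-81 + I)*(E + I) (A(E, I) = (E + I)*(-81 + I) = (-81 + I)*(E + I))
A(s(-2*3), d(j)) + 15583 = ((-4)² - (-162)*3 - 81*(-4) - 2*3*(-4)) + 15583 = (16 - 81*(-6) + 324 - 6*(-4)) + 15583 = (16 + 486 + 324 + 24) + 15583 = 850 + 15583 = 16433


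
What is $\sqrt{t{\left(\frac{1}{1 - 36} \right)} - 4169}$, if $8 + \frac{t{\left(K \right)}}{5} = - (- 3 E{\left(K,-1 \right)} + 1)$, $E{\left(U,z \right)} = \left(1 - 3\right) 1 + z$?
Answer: $i \sqrt{4259} \approx 65.261 i$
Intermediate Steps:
$E{\left(U,z \right)} = -2 + z$ ($E{\left(U,z \right)} = \left(1 - 3\right) 1 + z = \left(-2\right) 1 + z = -2 + z$)
$t{\left(K \right)} = -90$ ($t{\left(K \right)} = -40 + 5 \left(- (- 3 \left(-2 - 1\right) + 1)\right) = -40 + 5 \left(- (\left(-3\right) \left(-3\right) + 1)\right) = -40 + 5 \left(- (9 + 1)\right) = -40 + 5 \left(\left(-1\right) 10\right) = -40 + 5 \left(-10\right) = -40 - 50 = -90$)
$\sqrt{t{\left(\frac{1}{1 - 36} \right)} - 4169} = \sqrt{-90 - 4169} = \sqrt{-4259} = i \sqrt{4259}$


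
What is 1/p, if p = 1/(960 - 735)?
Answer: 225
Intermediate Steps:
p = 1/225 ≈ 0.0044444
1/p = 1/(1/225) = 225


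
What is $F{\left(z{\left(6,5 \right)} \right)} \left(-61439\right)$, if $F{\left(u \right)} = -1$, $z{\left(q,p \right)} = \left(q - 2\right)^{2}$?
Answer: $61439$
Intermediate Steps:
$z{\left(q,p \right)} = \left(-2 + q\right)^{2}$
$F{\left(z{\left(6,5 \right)} \right)} \left(-61439\right) = \left(-1\right) \left(-61439\right) = 61439$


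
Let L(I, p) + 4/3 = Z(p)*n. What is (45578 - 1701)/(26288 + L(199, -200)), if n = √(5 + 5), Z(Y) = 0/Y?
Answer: 131631/78860 ≈ 1.6692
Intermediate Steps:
Z(Y) = 0
n = √10 ≈ 3.1623
L(I, p) = -4/3 (L(I, p) = -4/3 + 0*√10 = -4/3 + 0 = -4/3)
(45578 - 1701)/(26288 + L(199, -200)) = (45578 - 1701)/(26288 - 4/3) = 43877/(78860/3) = 43877*(3/78860) = 131631/78860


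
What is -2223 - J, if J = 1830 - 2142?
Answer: -1911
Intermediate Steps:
J = -312
-2223 - J = -2223 - 1*(-312) = -2223 + 312 = -1911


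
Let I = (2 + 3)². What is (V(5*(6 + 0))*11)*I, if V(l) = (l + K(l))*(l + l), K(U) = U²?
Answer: 15345000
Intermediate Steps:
V(l) = 2*l*(l + l²) (V(l) = (l + l²)*(l + l) = (l + l²)*(2*l) = 2*l*(l + l²))
I = 25 (I = 5² = 25)
(V(5*(6 + 0))*11)*I = ((2*(5*(6 + 0))²*(1 + 5*(6 + 0)))*11)*25 = ((2*(5*6)²*(1 + 5*6))*11)*25 = ((2*30²*(1 + 30))*11)*25 = ((2*900*31)*11)*25 = (55800*11)*25 = 613800*25 = 15345000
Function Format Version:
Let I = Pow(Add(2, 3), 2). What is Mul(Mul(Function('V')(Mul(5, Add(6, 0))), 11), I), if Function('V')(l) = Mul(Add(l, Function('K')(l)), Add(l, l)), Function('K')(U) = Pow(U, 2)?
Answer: 15345000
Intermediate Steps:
Function('V')(l) = Mul(2, l, Add(l, Pow(l, 2))) (Function('V')(l) = Mul(Add(l, Pow(l, 2)), Add(l, l)) = Mul(Add(l, Pow(l, 2)), Mul(2, l)) = Mul(2, l, Add(l, Pow(l, 2))))
I = 25 (I = Pow(5, 2) = 25)
Mul(Mul(Function('V')(Mul(5, Add(6, 0))), 11), I) = Mul(Mul(Mul(2, Pow(Mul(5, Add(6, 0)), 2), Add(1, Mul(5, Add(6, 0)))), 11), 25) = Mul(Mul(Mul(2, Pow(Mul(5, 6), 2), Add(1, Mul(5, 6))), 11), 25) = Mul(Mul(Mul(2, Pow(30, 2), Add(1, 30)), 11), 25) = Mul(Mul(Mul(2, 900, 31), 11), 25) = Mul(Mul(55800, 11), 25) = Mul(613800, 25) = 15345000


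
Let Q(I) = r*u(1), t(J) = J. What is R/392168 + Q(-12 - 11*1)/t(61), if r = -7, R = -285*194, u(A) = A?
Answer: -3058933/11961124 ≈ -0.25574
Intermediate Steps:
R = -55290
Q(I) = -7 (Q(I) = -7*1 = -7)
R/392168 + Q(-12 - 11*1)/t(61) = -55290/392168 - 7/61 = -55290*1/392168 - 7*1/61 = -27645/196084 - 7/61 = -3058933/11961124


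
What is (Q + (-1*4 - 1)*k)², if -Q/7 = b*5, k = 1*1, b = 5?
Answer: 32400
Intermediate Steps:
k = 1
Q = -175 (Q = -35*5 = -7*25 = -175)
(Q + (-1*4 - 1)*k)² = (-175 + (-1*4 - 1)*1)² = (-175 + (-4 - 1)*1)² = (-175 - 5*1)² = (-175 - 5)² = (-180)² = 32400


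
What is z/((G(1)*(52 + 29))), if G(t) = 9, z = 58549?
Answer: 58549/729 ≈ 80.314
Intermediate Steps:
z/((G(1)*(52 + 29))) = 58549/((9*(52 + 29))) = 58549/((9*81)) = 58549/729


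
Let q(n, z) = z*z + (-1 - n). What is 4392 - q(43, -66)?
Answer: 80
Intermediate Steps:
q(n, z) = -1 + z² - n (q(n, z) = z² + (-1 - n) = -1 + z² - n)
4392 - q(43, -66) = 4392 - (-1 + (-66)² - 1*43) = 4392 - (-1 + 4356 - 43) = 4392 - 1*4312 = 4392 - 4312 = 80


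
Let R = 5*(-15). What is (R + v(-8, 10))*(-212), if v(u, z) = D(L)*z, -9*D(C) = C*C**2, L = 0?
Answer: 15900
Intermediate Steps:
D(C) = -C**3/9 (D(C) = -C*C**2/9 = -C**3/9)
v(u, z) = 0 (v(u, z) = (-1/9*0**3)*z = (-1/9*0)*z = 0*z = 0)
R = -75
(R + v(-8, 10))*(-212) = (-75 + 0)*(-212) = -75*(-212) = 15900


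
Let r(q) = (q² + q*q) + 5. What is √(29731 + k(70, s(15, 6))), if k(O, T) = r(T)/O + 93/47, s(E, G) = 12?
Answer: √321878041590/3290 ≈ 172.44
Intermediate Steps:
r(q) = 5 + 2*q² (r(q) = (q² + q²) + 5 = 2*q² + 5 = 5 + 2*q²)
k(O, T) = 93/47 + (5 + 2*T²)/O (k(O, T) = (5 + 2*T²)/O + 93/47 = 93/47 + (5 + 2*T²)/O)
√(29731 + k(70, s(15, 6))) = √(29731 + (1/47)*(235 + 93*70 + 94*12²)/70) = √(29731 + (1/47)*(1/70)*(235 + 6510 + 94*144)) = √(29731 + (1/47)*(1/70)*(235 + 6510 + 13536)) = √(29731 + (1/47)*(1/70)*20281) = √(29731 + 20281/3290) = √(97835271/3290) = √321878041590/3290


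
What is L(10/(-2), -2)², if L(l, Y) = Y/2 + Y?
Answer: 9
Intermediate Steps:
L(l, Y) = 3*Y/2 (L(l, Y) = Y/2 + Y = 3*Y/2)
L(10/(-2), -2)² = ((3/2)*(-2))² = (-3)² = 9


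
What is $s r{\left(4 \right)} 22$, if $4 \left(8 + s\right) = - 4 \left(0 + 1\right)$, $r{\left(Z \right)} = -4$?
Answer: $792$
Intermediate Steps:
$s = -9$ ($s = -8 + \frac{\left(-4\right) \left(0 + 1\right)}{4} = -8 + \frac{\left(-4\right) 1}{4} = -8 + \frac{1}{4} \left(-4\right) = -8 - 1 = -9$)
$s r{\left(4 \right)} 22 = \left(-9\right) \left(-4\right) 22 = 36 \cdot 22 = 792$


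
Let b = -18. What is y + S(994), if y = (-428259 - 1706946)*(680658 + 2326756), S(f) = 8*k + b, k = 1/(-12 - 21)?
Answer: -211907698526312/33 ≈ -6.4214e+12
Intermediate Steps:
k = -1/33 (k = 1/(-33) = -1/33 ≈ -0.030303)
S(f) = -602/33 (S(f) = 8*(-1/33) - 18 = -8/33 - 18 = -602/33)
y = -6421445409870 (y = -2135205*3007414 = -6421445409870)
y + S(994) = -6421445409870 - 602/33 = -211907698526312/33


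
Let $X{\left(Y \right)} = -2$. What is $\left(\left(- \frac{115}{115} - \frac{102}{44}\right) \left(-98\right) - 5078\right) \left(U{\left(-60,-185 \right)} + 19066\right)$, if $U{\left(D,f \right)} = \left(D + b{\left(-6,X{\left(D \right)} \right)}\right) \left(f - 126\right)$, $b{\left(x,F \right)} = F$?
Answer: $- \frac{2004871788}{11} \approx -1.8226 \cdot 10^{8}$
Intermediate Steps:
$U{\left(D,f \right)} = \left(-126 + f\right) \left(-2 + D\right)$ ($U{\left(D,f \right)} = \left(D - 2\right) \left(f - 126\right) = \left(-2 + D\right) \left(-126 + f\right) = \left(-126 + f\right) \left(-2 + D\right)$)
$\left(\left(- \frac{115}{115} - \frac{102}{44}\right) \left(-98\right) - 5078\right) \left(U{\left(-60,-185 \right)} + 19066\right) = \left(\left(- \frac{115}{115} - \frac{102}{44}\right) \left(-98\right) - 5078\right) \left(\left(252 - -7560 - -370 - -11100\right) + 19066\right) = \left(\left(\left(-115\right) \frac{1}{115} - \frac{51}{22}\right) \left(-98\right) - 5078\right) \left(\left(252 + 7560 + 370 + 11100\right) + 19066\right) = \left(\left(-1 - \frac{51}{22}\right) \left(-98\right) - 5078\right) \left(19282 + 19066\right) = \left(\left(- \frac{73}{22}\right) \left(-98\right) - 5078\right) 38348 = \left(\frac{3577}{11} - 5078\right) 38348 = \left(- \frac{52281}{11}\right) 38348 = - \frac{2004871788}{11}$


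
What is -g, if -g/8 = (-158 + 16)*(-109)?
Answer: 123824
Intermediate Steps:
g = -123824 (g = -8*(-158 + 16)*(-109) = -(-1136)*(-109) = -8*15478 = -123824)
-g = -1*(-123824) = 123824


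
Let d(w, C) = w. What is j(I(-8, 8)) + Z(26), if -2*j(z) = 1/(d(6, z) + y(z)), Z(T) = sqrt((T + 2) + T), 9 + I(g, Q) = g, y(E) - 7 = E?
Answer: 1/8 + 3*sqrt(6) ≈ 7.4735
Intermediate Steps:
y(E) = 7 + E
I(g, Q) = -9 + g
Z(T) = sqrt(2 + 2*T) (Z(T) = sqrt((2 + T) + T) = sqrt(2 + 2*T))
j(z) = -1/(2*(13 + z)) (j(z) = -1/(2*(6 + (7 + z))) = -1/(2*(13 + z)))
j(I(-8, 8)) + Z(26) = -1/(26 + 2*(-9 - 8)) + sqrt(2 + 2*26) = -1/(26 + 2*(-17)) + sqrt(2 + 52) = -1/(26 - 34) + sqrt(54) = -1/(-8) + 3*sqrt(6) = -1*(-1/8) + 3*sqrt(6) = 1/8 + 3*sqrt(6)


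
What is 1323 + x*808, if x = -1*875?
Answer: -705677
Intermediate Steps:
x = -875
1323 + x*808 = 1323 - 875*808 = 1323 - 707000 = -705677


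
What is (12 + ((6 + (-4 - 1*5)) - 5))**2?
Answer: 16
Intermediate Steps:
(12 + ((6 + (-4 - 1*5)) - 5))**2 = (12 + ((6 + (-4 - 5)) - 5))**2 = (12 + ((6 - 9) - 5))**2 = (12 + (-3 - 5))**2 = (12 - 8)**2 = 4**2 = 16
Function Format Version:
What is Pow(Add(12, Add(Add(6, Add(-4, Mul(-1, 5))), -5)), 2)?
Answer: 16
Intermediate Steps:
Pow(Add(12, Add(Add(6, Add(-4, Mul(-1, 5))), -5)), 2) = Pow(Add(12, Add(Add(6, Add(-4, -5)), -5)), 2) = Pow(Add(12, Add(Add(6, -9), -5)), 2) = Pow(Add(12, Add(-3, -5)), 2) = Pow(Add(12, -8), 2) = Pow(4, 2) = 16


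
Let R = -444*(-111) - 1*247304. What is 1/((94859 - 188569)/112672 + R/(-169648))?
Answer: 597330608/200424855 ≈ 2.9803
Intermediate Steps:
R = -198020 (R = 49284 - 247304 = -198020)
1/((94859 - 188569)/112672 + R/(-169648)) = 1/((94859 - 188569)/112672 - 198020/(-169648)) = 1/(-93710*1/112672 - 198020*(-1/169648)) = 1/(-46855/56336 + 49505/42412) = 1/(200424855/597330608) = 597330608/200424855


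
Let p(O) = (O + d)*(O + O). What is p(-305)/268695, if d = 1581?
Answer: -155672/53739 ≈ -2.8968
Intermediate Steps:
p(O) = 2*O*(1581 + O) (p(O) = (O + 1581)*(O + O) = (1581 + O)*(2*O) = 2*O*(1581 + O))
p(-305)/268695 = (2*(-305)*(1581 - 305))/268695 = (2*(-305)*1276)*(1/268695) = -778360*1/268695 = -155672/53739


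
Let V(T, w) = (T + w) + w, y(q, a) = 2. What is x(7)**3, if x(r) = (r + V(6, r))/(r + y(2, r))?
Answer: 27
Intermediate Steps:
V(T, w) = T + 2*w
x(r) = (6 + 3*r)/(2 + r) (x(r) = (r + (6 + 2*r))/(r + 2) = (6 + 3*r)/(2 + r))
x(7)**3 = 3**3 = 27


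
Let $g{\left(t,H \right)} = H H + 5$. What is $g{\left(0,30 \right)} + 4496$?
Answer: $5401$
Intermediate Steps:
$g{\left(t,H \right)} = 5 + H^{2}$ ($g{\left(t,H \right)} = H^{2} + 5 = 5 + H^{2}$)
$g{\left(0,30 \right)} + 4496 = \left(5 + 30^{2}\right) + 4496 = \left(5 + 900\right) + 4496 = 905 + 4496 = 5401$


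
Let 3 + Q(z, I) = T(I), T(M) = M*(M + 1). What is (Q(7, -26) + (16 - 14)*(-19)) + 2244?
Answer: 2853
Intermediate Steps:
T(M) = M*(1 + M)
Q(z, I) = -3 + I*(1 + I)
(Q(7, -26) + (16 - 14)*(-19)) + 2244 = ((-3 - 26*(1 - 26)) + (16 - 14)*(-19)) + 2244 = ((-3 - 26*(-25)) + 2*(-19)) + 2244 = ((-3 + 650) - 38) + 2244 = (647 - 38) + 2244 = 609 + 2244 = 2853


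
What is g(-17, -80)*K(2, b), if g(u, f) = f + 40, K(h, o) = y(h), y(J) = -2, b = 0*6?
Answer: 80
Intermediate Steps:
b = 0
K(h, o) = -2
g(u, f) = 40 + f
g(-17, -80)*K(2, b) = (40 - 80)*(-2) = -40*(-2) = 80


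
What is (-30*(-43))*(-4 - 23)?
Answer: -34830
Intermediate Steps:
(-30*(-43))*(-4 - 23) = 1290*(-27) = -34830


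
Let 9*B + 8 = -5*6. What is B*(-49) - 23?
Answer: 1655/9 ≈ 183.89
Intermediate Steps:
B = -38/9 (B = -8/9 + (-5*6)/9 = -8/9 + (⅑)*(-30) = -8/9 - 10/3 = -38/9 ≈ -4.2222)
B*(-49) - 23 = -38/9*(-49) - 23 = 1862/9 - 23 = 1655/9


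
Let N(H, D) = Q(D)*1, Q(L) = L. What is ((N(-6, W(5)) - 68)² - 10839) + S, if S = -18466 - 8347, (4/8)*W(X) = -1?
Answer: -32752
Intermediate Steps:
W(X) = -2 (W(X) = 2*(-1) = -2)
S = -26813
N(H, D) = D (N(H, D) = D*1 = D)
((N(-6, W(5)) - 68)² - 10839) + S = ((-2 - 68)² - 10839) - 26813 = ((-70)² - 10839) - 26813 = (4900 - 10839) - 26813 = -5939 - 26813 = -32752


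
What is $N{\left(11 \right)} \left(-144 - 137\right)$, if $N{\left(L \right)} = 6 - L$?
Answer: $1405$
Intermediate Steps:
$N{\left(11 \right)} \left(-144 - 137\right) = \left(6 - 11\right) \left(-144 - 137\right) = \left(6 - 11\right) \left(-281\right) = \left(-5\right) \left(-281\right) = 1405$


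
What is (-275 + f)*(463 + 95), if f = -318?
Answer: -330894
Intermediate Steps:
(-275 + f)*(463 + 95) = (-275 - 318)*(463 + 95) = -593*558 = -330894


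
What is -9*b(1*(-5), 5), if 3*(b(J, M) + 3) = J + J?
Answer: 57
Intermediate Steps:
b(J, M) = -3 + 2*J/3 (b(J, M) = -3 + (J + J)/3 = -3 + (2*J)/3 = -3 + 2*J/3)
-9*b(1*(-5), 5) = -9*(-3 + 2*(1*(-5))/3) = -9*(-3 + (2/3)*(-5)) = -9*(-3 - 10/3) = -9*(-19/3) = 57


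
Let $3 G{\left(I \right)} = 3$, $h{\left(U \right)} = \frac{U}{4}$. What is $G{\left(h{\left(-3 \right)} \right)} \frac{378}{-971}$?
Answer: $- \frac{378}{971} \approx -0.38929$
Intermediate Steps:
$h{\left(U \right)} = \frac{U}{4}$ ($h{\left(U \right)} = U \frac{1}{4} = \frac{U}{4}$)
$G{\left(I \right)} = 1$ ($G{\left(I \right)} = \frac{1}{3} \cdot 3 = 1$)
$G{\left(h{\left(-3 \right)} \right)} \frac{378}{-971} = 1 \frac{378}{-971} = 1 \cdot 378 \left(- \frac{1}{971}\right) = 1 \left(- \frac{378}{971}\right) = - \frac{378}{971}$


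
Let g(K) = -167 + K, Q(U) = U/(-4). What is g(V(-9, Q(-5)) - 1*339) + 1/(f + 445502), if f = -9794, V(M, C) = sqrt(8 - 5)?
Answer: -220468247/435708 + sqrt(3) ≈ -504.27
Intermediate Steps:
Q(U) = -U/4 (Q(U) = U*(-1/4) = -U/4)
V(M, C) = sqrt(3)
g(V(-9, Q(-5)) - 1*339) + 1/(f + 445502) = (-167 + (sqrt(3) - 1*339)) + 1/(-9794 + 445502) = (-167 + (sqrt(3) - 339)) + 1/435708 = (-167 + (-339 + sqrt(3))) + 1/435708 = (-506 + sqrt(3)) + 1/435708 = -220468247/435708 + sqrt(3)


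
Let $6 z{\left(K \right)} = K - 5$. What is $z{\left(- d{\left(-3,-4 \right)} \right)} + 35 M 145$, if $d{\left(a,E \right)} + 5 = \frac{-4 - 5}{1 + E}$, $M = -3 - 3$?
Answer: $- \frac{60901}{2} \approx -30451.0$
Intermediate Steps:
$M = -6$ ($M = -3 - 3 = -6$)
$d{\left(a,E \right)} = -5 - \frac{9}{1 + E}$ ($d{\left(a,E \right)} = -5 + \frac{-4 - 5}{1 + E} = -5 - \frac{9}{1 + E}$)
$z{\left(K \right)} = - \frac{5}{6} + \frac{K}{6}$ ($z{\left(K \right)} = \frac{K - 5}{6} = \frac{-5 + K}{6} = - \frac{5}{6} + \frac{K}{6}$)
$z{\left(- d{\left(-3,-4 \right)} \right)} + 35 M 145 = \left(- \frac{5}{6} + \frac{\left(-1\right) \frac{-14 - -20}{1 - 4}}{6}\right) + 35 \left(-6\right) 145 = \left(- \frac{5}{6} + \frac{\left(-1\right) \frac{-14 + 20}{-3}}{6}\right) - 30450 = \left(- \frac{5}{6} + \frac{\left(-1\right) \left(\left(- \frac{1}{3}\right) 6\right)}{6}\right) - 30450 = \left(- \frac{5}{6} + \frac{\left(-1\right) \left(-2\right)}{6}\right) - 30450 = \left(- \frac{5}{6} + \frac{1}{6} \cdot 2\right) - 30450 = \left(- \frac{5}{6} + \frac{1}{3}\right) - 30450 = - \frac{1}{2} - 30450 = - \frac{60901}{2}$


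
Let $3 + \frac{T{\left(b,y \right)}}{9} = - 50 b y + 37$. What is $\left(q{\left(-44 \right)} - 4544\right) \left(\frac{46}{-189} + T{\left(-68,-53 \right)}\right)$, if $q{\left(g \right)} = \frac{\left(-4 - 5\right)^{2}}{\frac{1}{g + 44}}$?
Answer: $\frac{1392565200128}{189} \approx 7.3681 \cdot 10^{9}$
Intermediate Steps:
$T{\left(b,y \right)} = 306 - 450 b y$ ($T{\left(b,y \right)} = -27 + 9 \left(- 50 b y + 37\right) = -27 + 9 \left(37 - 50 b y\right) = -27 - \left(-333 + 450 b y\right) = 306 - 450 b y$)
$q{\left(g \right)} = 3564 + 81 g$ ($q{\left(g \right)} = \frac{\left(-9\right)^{2}}{\frac{1}{44 + g}} = 81 \left(44 + g\right) = 3564 + 81 g$)
$\left(q{\left(-44 \right)} - 4544\right) \left(\frac{46}{-189} + T{\left(-68,-53 \right)}\right) = \left(\left(3564 + 81 \left(-44\right)\right) - 4544\right) \left(\frac{46}{-189} + \left(306 - \left(-30600\right) \left(-53\right)\right)\right) = \left(\left(3564 - 3564\right) - 4544\right) \left(46 \left(- \frac{1}{189}\right) + \left(306 - 1621800\right)\right) = \left(0 - 4544\right) \left(- \frac{46}{189} - 1621494\right) = \left(-4544\right) \left(- \frac{306462412}{189}\right) = \frac{1392565200128}{189}$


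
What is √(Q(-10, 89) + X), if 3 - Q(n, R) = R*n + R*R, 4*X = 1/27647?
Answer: I*√21487592964561/55294 ≈ 83.833*I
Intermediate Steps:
X = 1/110588 (X = (¼)/27647 = (¼)*(1/27647) = 1/110588 ≈ 9.0426e-6)
Q(n, R) = 3 - R² - R*n (Q(n, R) = 3 - (R*n + R*R) = 3 - (R*n + R²) = 3 - (R² + R*n) = 3 + (-R² - R*n) = 3 - R² - R*n)
√(Q(-10, 89) + X) = √((3 - 1*89² - 1*89*(-10)) + 1/110588) = √((3 - 1*7921 + 890) + 1/110588) = √((3 - 7921 + 890) + 1/110588) = √(-7028 + 1/110588) = √(-777212463/110588) = I*√21487592964561/55294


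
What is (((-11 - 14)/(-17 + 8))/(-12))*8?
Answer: -50/27 ≈ -1.8519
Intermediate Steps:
(((-11 - 14)/(-17 + 8))/(-12))*8 = (-25/(-9)*(-1/12))*8 = (-25*(-⅑)*(-1/12))*8 = ((25/9)*(-1/12))*8 = -25/108*8 = -50/27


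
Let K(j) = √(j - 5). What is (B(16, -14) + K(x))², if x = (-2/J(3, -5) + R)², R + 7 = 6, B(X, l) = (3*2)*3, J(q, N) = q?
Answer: 2896/9 + 24*I*√5 ≈ 321.78 + 53.666*I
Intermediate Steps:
B(X, l) = 18 (B(X, l) = 6*3 = 18)
R = -1 (R = -7 + 6 = -1)
x = 25/9 (x = (-2/3 - 1)² = (-2*⅓ - 1)² = (-⅔ - 1)² = (-5/3)² = 25/9 ≈ 2.7778)
K(j) = √(-5 + j)
(B(16, -14) + K(x))² = (18 + √(-5 + 25/9))² = (18 + √(-20/9))² = (18 + 2*I*√5/3)²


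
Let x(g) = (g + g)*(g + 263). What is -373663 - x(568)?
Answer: -1317679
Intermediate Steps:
x(g) = 2*g*(263 + g) (x(g) = (2*g)*(263 + g) = 2*g*(263 + g))
-373663 - x(568) = -373663 - 2*568*(263 + 568) = -373663 - 2*568*831 = -373663 - 1*944016 = -373663 - 944016 = -1317679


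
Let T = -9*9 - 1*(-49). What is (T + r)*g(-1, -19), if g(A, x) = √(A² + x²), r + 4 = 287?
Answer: 251*√362 ≈ 4775.6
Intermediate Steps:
T = -32 (T = -81 + 49 = -32)
r = 283 (r = -4 + 287 = 283)
(T + r)*g(-1, -19) = (-32 + 283)*√((-1)² + (-19)²) = 251*√(1 + 361) = 251*√362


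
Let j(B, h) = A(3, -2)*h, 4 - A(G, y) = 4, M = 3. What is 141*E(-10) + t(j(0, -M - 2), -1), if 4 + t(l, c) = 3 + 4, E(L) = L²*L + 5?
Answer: -140292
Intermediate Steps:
A(G, y) = 0 (A(G, y) = 4 - 1*4 = 4 - 4 = 0)
E(L) = 5 + L³ (E(L) = L³ + 5 = 5 + L³)
j(B, h) = 0 (j(B, h) = 0*h = 0)
t(l, c) = 3 (t(l, c) = -4 + (3 + 4) = -4 + 7 = 3)
141*E(-10) + t(j(0, -M - 2), -1) = 141*(5 + (-10)³) + 3 = 141*(5 - 1000) + 3 = 141*(-995) + 3 = -140295 + 3 = -140292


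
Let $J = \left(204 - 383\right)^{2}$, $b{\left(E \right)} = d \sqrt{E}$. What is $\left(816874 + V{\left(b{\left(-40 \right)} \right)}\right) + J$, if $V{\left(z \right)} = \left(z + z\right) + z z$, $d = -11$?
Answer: $844075 - 44 i \sqrt{10} \approx 8.4408 \cdot 10^{5} - 139.14 i$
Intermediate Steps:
$b{\left(E \right)} = - 11 \sqrt{E}$
$J = 32041$ ($J = \left(-179\right)^{2} = 32041$)
$V{\left(z \right)} = z^{2} + 2 z$ ($V{\left(z \right)} = 2 z + z^{2} = z^{2} + 2 z$)
$\left(816874 + V{\left(b{\left(-40 \right)} \right)}\right) + J = \left(816874 + - 11 \sqrt{-40} \left(2 - 11 \sqrt{-40}\right)\right) + 32041 = \left(816874 + - 11 \cdot 2 i \sqrt{10} \left(2 - 11 \cdot 2 i \sqrt{10}\right)\right) + 32041 = \left(816874 + - 22 i \sqrt{10} \left(2 - 22 i \sqrt{10}\right)\right) + 32041 = \left(816874 - 22 i \sqrt{10} \left(2 - 22 i \sqrt{10}\right)\right) + 32041 = 848915 - 22 i \sqrt{10} \left(2 - 22 i \sqrt{10}\right)$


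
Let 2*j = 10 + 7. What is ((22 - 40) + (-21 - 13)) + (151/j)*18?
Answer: 4552/17 ≈ 267.76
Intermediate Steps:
j = 17/2 (j = (10 + 7)/2 = (½)*17 = 17/2 ≈ 8.5000)
((22 - 40) + (-21 - 13)) + (151/j)*18 = ((22 - 40) + (-21 - 13)) + (151/(17/2))*18 = (-18 - 34) + (151*(2/17))*18 = -52 + (302/17)*18 = -52 + 5436/17 = 4552/17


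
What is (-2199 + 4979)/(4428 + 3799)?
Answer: 2780/8227 ≈ 0.33791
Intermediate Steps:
(-2199 + 4979)/(4428 + 3799) = 2780/8227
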